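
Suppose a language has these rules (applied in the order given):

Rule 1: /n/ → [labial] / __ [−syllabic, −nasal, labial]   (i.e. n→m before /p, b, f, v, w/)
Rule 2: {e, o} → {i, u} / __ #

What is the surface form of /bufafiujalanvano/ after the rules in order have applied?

bufafiujalamvanu

Rule 1 (nasal place assimilation): /n/ precedes the labial consonant /v/, so it assimilates in place to [m]. /bufafiujalanvano/ → bufafiujalamvano.
Rule 2 (final vowel raising): /o/ is a mid vowel in word-final position, so it raises to [u]. /bufafiujalamvano/ → bufafiujalamvanu.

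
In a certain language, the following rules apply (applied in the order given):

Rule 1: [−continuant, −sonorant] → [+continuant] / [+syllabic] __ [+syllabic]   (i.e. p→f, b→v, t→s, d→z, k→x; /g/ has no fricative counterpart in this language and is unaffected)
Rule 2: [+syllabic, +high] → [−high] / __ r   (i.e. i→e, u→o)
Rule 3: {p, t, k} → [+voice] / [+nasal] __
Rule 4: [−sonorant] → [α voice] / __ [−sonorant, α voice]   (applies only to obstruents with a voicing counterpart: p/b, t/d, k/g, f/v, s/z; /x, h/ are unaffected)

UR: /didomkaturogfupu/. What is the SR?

Rule 1 (intervocalic spirantization): /d/ is a stop between vowels /i/ and /o/, so it spirantizes to the fricative [z]. /t/ is a stop between vowels /a/ and /u/, so it spirantizes to the fricative [s]. /p/ is a stop between vowels /u/ and /u/, so it spirantizes to the fricative [f]. /didomkaturogfupu/ → dizomkasurogfufu.
Rule 2 (pre-rhotic lowering): /u/ is a high vowel immediately before /r/, so it lowers to [o]. /dizomkasurogfufu/ → dizomkasorogfufu.
Rule 3 (post-nasal voicing): /k/ is a voiceless stop immediately after the nasal /m/, so it voices to [g]. /dizomkasorogfufu/ → dizomgasorogfufu.
Rule 4 (regressive voicing assimilation): /g/ precedes the voiceless obstruent /f/, so it devoices to [k] by assimilation. /dizomgasorogfufu/ → dizomgasorokfufu.

dizomgasorokfufu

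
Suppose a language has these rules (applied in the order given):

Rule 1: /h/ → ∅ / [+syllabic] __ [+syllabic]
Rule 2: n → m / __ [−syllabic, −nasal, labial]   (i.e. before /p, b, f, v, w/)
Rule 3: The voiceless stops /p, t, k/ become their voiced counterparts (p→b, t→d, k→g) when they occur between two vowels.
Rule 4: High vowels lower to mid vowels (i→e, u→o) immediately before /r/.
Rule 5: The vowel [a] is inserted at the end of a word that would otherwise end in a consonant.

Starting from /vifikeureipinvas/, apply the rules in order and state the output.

Rule 1 (intervocalic h-deletion): no segment meets the environment; /vifikeureipinvas/ is unchanged.
Rule 2 (nasal place assimilation): /n/ precedes the labial consonant /v/, so it assimilates in place to [m]. /vifikeureipinvas/ → vifikeureipimvas.
Rule 3 (intervocalic voicing): /k/ is a voiceless stop between vowels /i/ and /e/, so it voices to [g]. /p/ is a voiceless stop between vowels /i/ and /i/, so it voices to [b]. /vifikeureipimvas/ → vifigeureibimvas.
Rule 4 (pre-rhotic lowering): /u/ is a high vowel immediately before /r/, so it lowers to [o]. /vifigeureibimvas/ → vifigeoreibimvas.
Rule 5 (final a-epenthesis): the form ends in the consonant /s/, so [a] is inserted word-finally. /vifigeoreibimvas/ → vifigeoreibimvasa.

vifigeoreibimvasa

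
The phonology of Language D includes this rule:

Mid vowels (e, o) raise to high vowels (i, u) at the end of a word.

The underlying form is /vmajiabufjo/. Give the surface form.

/o/ is a mid vowel in word-final position, so it raises to [u].
Surface form: [vmajiabufju].

vmajiabufju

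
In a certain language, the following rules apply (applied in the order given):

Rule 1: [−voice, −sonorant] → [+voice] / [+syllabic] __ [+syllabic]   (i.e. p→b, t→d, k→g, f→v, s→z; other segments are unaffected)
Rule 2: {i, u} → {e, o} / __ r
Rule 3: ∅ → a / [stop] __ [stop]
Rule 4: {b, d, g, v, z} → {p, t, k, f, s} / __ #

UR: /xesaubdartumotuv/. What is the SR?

xezaubadartumoduf

Rule 1 (intervocalic voicing): /s/ is a voiceless obstruent between vowels /e/ and /a/, so it voices to [z]. /t/ is a voiceless obstruent between vowels /o/ and /u/, so it voices to [d]. /xesaubdartumotuv/ → xezaubdartumoduv.
Rule 2 (pre-rhotic lowering): no segment meets the environment; /xezaubdartumoduv/ is unchanged.
Rule 3 (stop-cluster a-epenthesis): /b/ and /d/ form a stop–stop cluster, so [a] is inserted between them. /xezaubdartumoduv/ → xezaubadartumoduv.
Rule 4 (final devoicing): /v/ is a voiced obstruent in word-final position, so it devoices to [f]. /xezaubadartumoduv/ → xezaubadartumoduf.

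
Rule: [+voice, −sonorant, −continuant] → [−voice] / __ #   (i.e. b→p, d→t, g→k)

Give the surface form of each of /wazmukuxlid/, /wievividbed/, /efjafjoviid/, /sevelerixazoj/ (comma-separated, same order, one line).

/wazmukuxlid/: /d/ is a voiced stop in word-final position, so it devoices to [t]. → [wazmukuxlit].
/wievividbed/: /d/ is a voiced stop in word-final position, so it devoices to [t]. → [wievividbet].
/efjafjoviid/: /d/ is a voiced stop in word-final position, so it devoices to [t]. → [efjafjoviit].
/sevelerixazoj/: the rule's environment is not met; surfaces unchanged as [sevelerixazoj].

wazmukuxlit, wievividbet, efjafjoviit, sevelerixazoj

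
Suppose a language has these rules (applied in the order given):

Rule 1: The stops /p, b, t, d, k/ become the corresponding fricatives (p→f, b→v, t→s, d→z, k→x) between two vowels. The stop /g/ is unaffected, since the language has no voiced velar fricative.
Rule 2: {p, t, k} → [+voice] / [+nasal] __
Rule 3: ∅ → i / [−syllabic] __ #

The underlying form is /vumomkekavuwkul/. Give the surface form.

vumomgexavuwkuli

Rule 1 (intervocalic spirantization): /k/ is a stop between vowels /e/ and /a/, so it spirantizes to the fricative [x]. /vumomkekavuwkul/ → vumomkexavuwkul.
Rule 2 (post-nasal voicing): /k/ is a voiceless stop immediately after the nasal /m/, so it voices to [g]. /vumomkexavuwkul/ → vumomgexavuwkul.
Rule 3 (final i-epenthesis): the form ends in the consonant /l/, so [i] is inserted word-finally. /vumomgexavuwkul/ → vumomgexavuwkuli.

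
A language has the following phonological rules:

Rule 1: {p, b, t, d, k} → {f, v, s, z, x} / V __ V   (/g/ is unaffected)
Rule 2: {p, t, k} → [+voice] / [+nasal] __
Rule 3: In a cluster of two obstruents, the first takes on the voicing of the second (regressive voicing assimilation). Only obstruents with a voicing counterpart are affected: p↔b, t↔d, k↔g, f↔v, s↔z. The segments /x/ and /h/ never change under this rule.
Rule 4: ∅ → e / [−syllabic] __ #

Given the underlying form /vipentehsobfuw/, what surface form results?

vifendehsopfuwe

Rule 1 (intervocalic spirantization): /p/ is a stop between vowels /i/ and /e/, so it spirantizes to the fricative [f]. /vipentehsobfuw/ → vifentehsobfuw.
Rule 2 (post-nasal voicing): /t/ is a voiceless stop immediately after the nasal /n/, so it voices to [d]. /vifentehsobfuw/ → vifendehsobfuw.
Rule 3 (regressive voicing assimilation): /b/ precedes the voiceless obstruent /f/, so it devoices to [p] by assimilation. /vifendehsobfuw/ → vifendehsopfuw.
Rule 4 (final e-epenthesis): the form ends in the consonant /w/, so [e] is inserted word-finally. /vifendehsopfuw/ → vifendehsopfuwe.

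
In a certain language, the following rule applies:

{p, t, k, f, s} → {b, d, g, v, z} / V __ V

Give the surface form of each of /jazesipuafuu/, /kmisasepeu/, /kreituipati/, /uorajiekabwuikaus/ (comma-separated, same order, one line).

jazezibuavuu, kmizazebeu, kreiduibadi, uorajiegabwuigaus

/jazesipuafuu/: /s/ is a voiceless obstruent between vowels /e/ and /i/, so it voices to [z]. /p/ is a voiceless obstruent between vowels /i/ and /u/, so it voices to [b]. /f/ is a voiceless obstruent between vowels /a/ and /u/, so it voices to [v]. → [jazezibuavuu].
/kmisasepeu/: /s/ is a voiceless obstruent between vowels /i/ and /a/, so it voices to [z]. /s/ is a voiceless obstruent between vowels /a/ and /e/, so it voices to [z]. /p/ is a voiceless obstruent between vowels /e/ and /e/, so it voices to [b]. → [kmizazebeu].
/kreituipati/: /t/ is a voiceless obstruent between vowels /i/ and /u/, so it voices to [d]. /p/ is a voiceless obstruent between vowels /i/ and /a/, so it voices to [b]. /t/ is a voiceless obstruent between vowels /a/ and /i/, so it voices to [d]. → [kreiduibadi].
/uorajiekabwuikaus/: /k/ is a voiceless obstruent between vowels /e/ and /a/, so it voices to [g]. /k/ is a voiceless obstruent between vowels /i/ and /a/, so it voices to [g]. → [uorajiegabwuigaus].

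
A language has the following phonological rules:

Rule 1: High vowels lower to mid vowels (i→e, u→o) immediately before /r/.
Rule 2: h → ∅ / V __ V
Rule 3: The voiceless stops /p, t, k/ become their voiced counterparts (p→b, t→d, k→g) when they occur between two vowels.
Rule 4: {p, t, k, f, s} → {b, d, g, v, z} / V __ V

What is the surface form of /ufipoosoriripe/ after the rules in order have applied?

uviboozoreribe

Rule 1 (pre-rhotic lowering): /i/ is a high vowel immediately before /r/, so it lowers to [e]. /ufipoosoriripe/ → ufipoosoreripe.
Rule 2 (intervocalic h-deletion): no segment meets the environment; /ufipoosoreripe/ is unchanged.
Rule 3 (intervocalic voicing): /p/ is a voiceless stop between vowels /i/ and /o/, so it voices to [b]. /p/ is a voiceless stop between vowels /i/ and /e/, so it voices to [b]. /ufipoosoreripe/ → ufiboosoreribe.
Rule 4 (intervocalic voicing): /f/ is a voiceless obstruent between vowels /u/ and /i/, so it voices to [v]. /s/ is a voiceless obstruent between vowels /o/ and /o/, so it voices to [z]. /ufiboosoreribe/ → uviboozoreribe.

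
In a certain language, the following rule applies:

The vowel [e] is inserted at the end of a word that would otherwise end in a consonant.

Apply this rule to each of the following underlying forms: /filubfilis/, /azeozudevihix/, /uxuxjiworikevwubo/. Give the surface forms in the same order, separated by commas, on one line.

filubfilise, azeozudevihixe, uxuxjiworikevwubo

/filubfilis/: the form ends in the consonant /s/, so [e] is inserted word-finally. → [filubfilise].
/azeozudevihix/: the form ends in the consonant /x/, so [e] is inserted word-finally. → [azeozudevihixe].
/uxuxjiworikevwubo/: the rule's environment is not met; surfaces unchanged as [uxuxjiworikevwubo].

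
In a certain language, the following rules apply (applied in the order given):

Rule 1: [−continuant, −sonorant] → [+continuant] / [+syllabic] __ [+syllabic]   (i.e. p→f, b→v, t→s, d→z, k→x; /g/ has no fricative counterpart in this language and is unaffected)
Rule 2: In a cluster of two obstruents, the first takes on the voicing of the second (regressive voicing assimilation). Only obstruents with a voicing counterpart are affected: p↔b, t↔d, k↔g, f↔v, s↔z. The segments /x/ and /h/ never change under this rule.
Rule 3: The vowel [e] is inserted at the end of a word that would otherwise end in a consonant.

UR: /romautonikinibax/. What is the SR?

romausonixinivaxe

Rule 1 (intervocalic spirantization): /t/ is a stop between vowels /u/ and /o/, so it spirantizes to the fricative [s]. /k/ is a stop between vowels /i/ and /i/, so it spirantizes to the fricative [x]. /b/ is a stop between vowels /i/ and /a/, so it spirantizes to the fricative [v]. /romautonikinibax/ → romausonixinivax.
Rule 2 (regressive voicing assimilation): no segment meets the environment; /romausonixinivax/ is unchanged.
Rule 3 (final e-epenthesis): the form ends in the consonant /x/, so [e] is inserted word-finally. /romausonixinivax/ → romausonixinivaxe.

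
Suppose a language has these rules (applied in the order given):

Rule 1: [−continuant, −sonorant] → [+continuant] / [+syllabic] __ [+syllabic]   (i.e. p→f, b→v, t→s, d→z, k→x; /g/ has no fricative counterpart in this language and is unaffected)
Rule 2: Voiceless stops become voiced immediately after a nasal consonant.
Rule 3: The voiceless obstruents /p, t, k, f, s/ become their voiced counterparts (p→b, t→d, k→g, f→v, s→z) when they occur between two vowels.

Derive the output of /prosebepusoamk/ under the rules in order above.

Rule 1 (intervocalic spirantization): /b/ is a stop between vowels /e/ and /e/, so it spirantizes to the fricative [v]. /p/ is a stop between vowels /e/ and /u/, so it spirantizes to the fricative [f]. /prosebepusoamk/ → prosevefusoamk.
Rule 2 (post-nasal voicing): /k/ is a voiceless stop immediately after the nasal /m/, so it voices to [g]. /prosevefusoamk/ → prosevefusoamg.
Rule 3 (intervocalic voicing): /s/ is a voiceless obstruent between vowels /o/ and /e/, so it voices to [z]. /f/ is a voiceless obstruent between vowels /e/ and /u/, so it voices to [v]. /s/ is a voiceless obstruent between vowels /u/ and /o/, so it voices to [z]. /prosevefusoamg/ → prozevevuzoamg.

prozevevuzoamg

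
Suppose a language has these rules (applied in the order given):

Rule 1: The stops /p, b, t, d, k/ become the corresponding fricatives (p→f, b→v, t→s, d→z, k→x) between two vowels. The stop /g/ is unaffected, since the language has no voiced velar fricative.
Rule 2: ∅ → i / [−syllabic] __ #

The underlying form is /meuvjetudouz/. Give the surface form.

Rule 1 (intervocalic spirantization): /t/ is a stop between vowels /e/ and /u/, so it spirantizes to the fricative [s]. /d/ is a stop between vowels /u/ and /o/, so it spirantizes to the fricative [z]. /meuvjetudouz/ → meuvjesuzouz.
Rule 2 (final i-epenthesis): the form ends in the consonant /z/, so [i] is inserted word-finally. /meuvjesuzouz/ → meuvjesuzouzi.

meuvjesuzouzi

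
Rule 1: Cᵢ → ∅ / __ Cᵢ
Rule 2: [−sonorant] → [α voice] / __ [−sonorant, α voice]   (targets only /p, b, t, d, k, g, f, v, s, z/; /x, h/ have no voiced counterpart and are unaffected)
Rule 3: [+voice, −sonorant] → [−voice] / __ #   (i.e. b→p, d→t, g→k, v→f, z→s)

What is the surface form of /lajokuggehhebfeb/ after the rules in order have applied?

lajokugehepfep

Rule 1 (degemination): /gg/ is a geminate; the first /g/ deletes. /hh/ is a geminate; the first /h/ deletes. /lajokuggehhebfeb/ → lajokugehebfeb.
Rule 2 (regressive voicing assimilation): /b/ precedes the voiceless obstruent /f/, so it devoices to [p] by assimilation. /lajokugehebfeb/ → lajokugehepfeb.
Rule 3 (final devoicing): /b/ is a voiced obstruent in word-final position, so it devoices to [p]. /lajokugehepfeb/ → lajokugehepfep.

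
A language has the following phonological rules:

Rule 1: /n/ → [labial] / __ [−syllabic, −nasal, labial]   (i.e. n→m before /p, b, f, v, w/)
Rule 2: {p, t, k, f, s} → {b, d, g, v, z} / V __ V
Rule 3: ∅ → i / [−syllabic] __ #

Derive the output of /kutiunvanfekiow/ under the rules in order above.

kudiumvamfegiowi

Rule 1 (nasal place assimilation): /n/ precedes the labial consonant /v/, so it assimilates in place to [m]. /n/ precedes the labial consonant /f/, so it assimilates in place to [m]. /kutiunvanfekiow/ → kutiumvamfekiow.
Rule 2 (intervocalic voicing): /t/ is a voiceless obstruent between vowels /u/ and /i/, so it voices to [d]. /k/ is a voiceless obstruent between vowels /e/ and /i/, so it voices to [g]. /kutiumvamfekiow/ → kudiumvamfegiow.
Rule 3 (final i-epenthesis): the form ends in the consonant /w/, so [i] is inserted word-finally. /kudiumvamfegiow/ → kudiumvamfegiowi.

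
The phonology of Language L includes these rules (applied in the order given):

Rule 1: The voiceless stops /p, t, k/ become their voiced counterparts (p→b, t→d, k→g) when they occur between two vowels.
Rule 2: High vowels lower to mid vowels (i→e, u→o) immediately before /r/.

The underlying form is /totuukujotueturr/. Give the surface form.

Rule 1 (intervocalic voicing): /t/ is a voiceless stop between vowels /o/ and /u/, so it voices to [d]. /k/ is a voiceless stop between vowels /u/ and /u/, so it voices to [g]. /t/ is a voiceless stop between vowels /o/ and /u/, so it voices to [d]. /t/ is a voiceless stop between vowels /e/ and /u/, so it voices to [d]. /totuukujotueturr/ → toduugujoduedurr.
Rule 2 (pre-rhotic lowering): /u/ is a high vowel immediately before /r/, so it lowers to [o]. /toduugujoduedurr/ → toduugujoduedorr.

toduugujoduedorr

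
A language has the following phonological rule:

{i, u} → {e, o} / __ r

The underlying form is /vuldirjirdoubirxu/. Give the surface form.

vulderjerdouberxu

/i/ is a high vowel immediately before /r/, so it lowers to [e].
/i/ is a high vowel immediately before /r/, so it lowers to [e].
/i/ is a high vowel immediately before /r/, so it lowers to [e].
The other instances of /u/ do not occur in the required environment and remain unchanged.
Surface form: [vulderjerdouberxu].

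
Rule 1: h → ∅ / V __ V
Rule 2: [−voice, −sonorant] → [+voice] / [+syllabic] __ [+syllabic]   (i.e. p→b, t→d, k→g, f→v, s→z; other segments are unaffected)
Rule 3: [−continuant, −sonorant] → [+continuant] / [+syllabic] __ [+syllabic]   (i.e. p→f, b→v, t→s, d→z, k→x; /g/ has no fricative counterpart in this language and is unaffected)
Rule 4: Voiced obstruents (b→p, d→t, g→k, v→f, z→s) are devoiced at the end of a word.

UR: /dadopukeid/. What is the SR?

dazovugeit

Rule 1 (intervocalic h-deletion): no segment meets the environment; /dadopukeid/ is unchanged.
Rule 2 (intervocalic voicing): /p/ is a voiceless obstruent between vowels /o/ and /u/, so it voices to [b]. /k/ is a voiceless obstruent between vowels /u/ and /e/, so it voices to [g]. /dadopukeid/ → dadobugeid.
Rule 3 (intervocalic spirantization): /d/ is a stop between vowels /a/ and /o/, so it spirantizes to the fricative [z]. /b/ is a stop between vowels /o/ and /u/, so it spirantizes to the fricative [v]. /dadobugeid/ → dazovugeid.
Rule 4 (final devoicing): /d/ is a voiced obstruent in word-final position, so it devoices to [t]. /dazovugeid/ → dazovugeit.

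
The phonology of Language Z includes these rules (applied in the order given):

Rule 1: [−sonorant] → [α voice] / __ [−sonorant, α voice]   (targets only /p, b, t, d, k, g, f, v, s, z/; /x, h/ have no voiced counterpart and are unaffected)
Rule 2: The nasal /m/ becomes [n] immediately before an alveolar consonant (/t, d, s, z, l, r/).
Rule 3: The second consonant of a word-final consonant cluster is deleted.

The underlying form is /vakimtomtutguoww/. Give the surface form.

Rule 1 (regressive voicing assimilation): /t/ precedes the voiced obstruent /g/, so it voices to [d] by assimilation. /vakimtomtutguoww/ → vakimtomtudguoww.
Rule 2 (nasal place assimilation): /m/ precedes the alveolar consonant /t/, so it assimilates in place to [n]. /m/ precedes the alveolar consonant /t/, so it assimilates in place to [n]. /vakimtomtudguoww/ → vakintontudguoww.
Rule 3 (final cluster simplification): /w/ is the second consonant of a word-final cluster /ww/, so it deletes. /vakintontudguoww/ → vakintontudguow.

vakintontudguow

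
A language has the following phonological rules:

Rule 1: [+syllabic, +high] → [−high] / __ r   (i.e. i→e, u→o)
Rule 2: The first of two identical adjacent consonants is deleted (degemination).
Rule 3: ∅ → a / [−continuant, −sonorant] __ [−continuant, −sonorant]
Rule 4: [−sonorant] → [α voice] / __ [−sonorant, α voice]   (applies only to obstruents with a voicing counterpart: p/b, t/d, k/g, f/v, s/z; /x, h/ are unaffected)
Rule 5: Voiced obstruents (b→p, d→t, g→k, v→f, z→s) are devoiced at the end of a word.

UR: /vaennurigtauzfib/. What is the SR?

Rule 1 (pre-rhotic lowering): /u/ is a high vowel immediately before /r/, so it lowers to [o]. /vaennurigtauzfib/ → vaennorigtauzfib.
Rule 2 (degemination): /nn/ is a geminate; the first /n/ deletes. /vaennorigtauzfib/ → vaenorigtauzfib.
Rule 3 (stop-cluster a-epenthesis): /g/ and /t/ form a stop–stop cluster, so [a] is inserted between them. /vaenorigtauzfib/ → vaenorigatauzfib.
Rule 4 (regressive voicing assimilation): /z/ precedes the voiceless obstruent /f/, so it devoices to [s] by assimilation. /vaenorigatauzfib/ → vaenorigatausfib.
Rule 5 (final devoicing): /b/ is a voiced obstruent in word-final position, so it devoices to [p]. /vaenorigatausfib/ → vaenorigatausfip.

vaenorigatausfip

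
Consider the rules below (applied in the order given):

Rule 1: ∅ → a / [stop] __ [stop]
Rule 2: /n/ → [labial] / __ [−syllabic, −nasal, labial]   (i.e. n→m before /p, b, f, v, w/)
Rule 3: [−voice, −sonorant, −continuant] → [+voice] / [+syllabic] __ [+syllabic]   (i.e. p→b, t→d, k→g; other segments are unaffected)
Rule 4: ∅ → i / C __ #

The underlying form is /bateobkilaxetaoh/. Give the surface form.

Rule 1 (stop-cluster a-epenthesis): /b/ and /k/ form a stop–stop cluster, so [a] is inserted between them. /bateobkilaxetaoh/ → bateobakilaxetaoh.
Rule 2 (nasal place assimilation): no segment meets the environment; /bateobakilaxetaoh/ is unchanged.
Rule 3 (intervocalic voicing): /t/ is a voiceless stop between vowels /a/ and /e/, so it voices to [d]. /k/ is a voiceless stop between vowels /a/ and /i/, so it voices to [g]. /t/ is a voiceless stop between vowels /e/ and /a/, so it voices to [d]. /bateobakilaxetaoh/ → badeobagilaxedaoh.
Rule 4 (final i-epenthesis): the form ends in the consonant /h/, so [i] is inserted word-finally. /badeobagilaxedaoh/ → badeobagilaxedaohi.

badeobagilaxedaohi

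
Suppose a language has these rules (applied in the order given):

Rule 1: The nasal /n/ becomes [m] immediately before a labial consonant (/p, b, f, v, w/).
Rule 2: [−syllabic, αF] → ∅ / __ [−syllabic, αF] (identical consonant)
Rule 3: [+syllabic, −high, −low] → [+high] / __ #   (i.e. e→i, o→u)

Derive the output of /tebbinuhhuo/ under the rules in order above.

tebinuhuu

Rule 1 (nasal place assimilation): no segment meets the environment; /tebbinuhhuo/ is unchanged.
Rule 2 (degemination): /bb/ is a geminate; the first /b/ deletes. /hh/ is a geminate; the first /h/ deletes. /tebbinuhhuo/ → tebinuhuo.
Rule 3 (final vowel raising): /o/ is a mid vowel in word-final position, so it raises to [u]. /tebinuhuo/ → tebinuhuu.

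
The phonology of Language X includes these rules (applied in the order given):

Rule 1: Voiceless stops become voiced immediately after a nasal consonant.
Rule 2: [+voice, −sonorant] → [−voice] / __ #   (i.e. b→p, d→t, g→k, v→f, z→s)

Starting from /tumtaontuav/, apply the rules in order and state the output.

Rule 1 (post-nasal voicing): /t/ is a voiceless stop immediately after the nasal /m/, so it voices to [d]. /t/ is a voiceless stop immediately after the nasal /n/, so it voices to [d]. /tumtaontuav/ → tumdaonduav.
Rule 2 (final devoicing): /v/ is a voiced obstruent in word-final position, so it devoices to [f]. /tumdaonduav/ → tumdaonduaf.

tumdaonduaf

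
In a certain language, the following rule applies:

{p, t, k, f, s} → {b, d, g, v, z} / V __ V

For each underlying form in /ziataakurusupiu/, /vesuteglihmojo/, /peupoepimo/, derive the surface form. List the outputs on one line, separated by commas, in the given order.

/ziataakurusupiu/: /t/ is a voiceless obstruent between vowels /a/ and /a/, so it voices to [d]. /k/ is a voiceless obstruent between vowels /a/ and /u/, so it voices to [g]. /s/ is a voiceless obstruent between vowels /u/ and /u/, so it voices to [z]. /p/ is a voiceless obstruent between vowels /u/ and /i/, so it voices to [b]. → [ziadaaguruzubiu].
/vesuteglihmojo/: /s/ is a voiceless obstruent between vowels /e/ and /u/, so it voices to [z]. /t/ is a voiceless obstruent between vowels /u/ and /e/, so it voices to [d]. → [vezudeglihmojo].
/peupoepimo/: /p/ is a voiceless obstruent between vowels /u/ and /o/, so it voices to [b]. /p/ is a voiceless obstruent between vowels /e/ and /i/, so it voices to [b]. → [peuboebimo].

ziadaaguruzubiu, vezudeglihmojo, peuboebimo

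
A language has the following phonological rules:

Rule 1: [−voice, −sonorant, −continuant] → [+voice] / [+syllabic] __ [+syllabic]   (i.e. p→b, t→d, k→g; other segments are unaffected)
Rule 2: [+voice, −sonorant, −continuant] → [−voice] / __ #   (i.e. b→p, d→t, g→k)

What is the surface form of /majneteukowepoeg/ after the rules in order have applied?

majnedeugoweboek

Rule 1 (intervocalic voicing): /t/ is a voiceless stop between vowels /e/ and /e/, so it voices to [d]. /k/ is a voiceless stop between vowels /u/ and /o/, so it voices to [g]. /p/ is a voiceless stop between vowels /e/ and /o/, so it voices to [b]. /majneteukowepoeg/ → majnedeugoweboeg.
Rule 2 (final devoicing): /g/ is a voiced stop in word-final position, so it devoices to [k]. /majnedeugoweboeg/ → majnedeugoweboek.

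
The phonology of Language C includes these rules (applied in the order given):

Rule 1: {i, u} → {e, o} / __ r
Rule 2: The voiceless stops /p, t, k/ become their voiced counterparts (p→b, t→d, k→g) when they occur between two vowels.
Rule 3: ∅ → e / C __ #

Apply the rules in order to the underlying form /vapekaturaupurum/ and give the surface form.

Rule 1 (pre-rhotic lowering): /u/ is a high vowel immediately before /r/, so it lowers to [o]. /u/ is a high vowel immediately before /r/, so it lowers to [o]. /vapekaturaupurum/ → vapekatorauporum.
Rule 2 (intervocalic voicing): /p/ is a voiceless stop between vowels /a/ and /e/, so it voices to [b]. /k/ is a voiceless stop between vowels /e/ and /a/, so it voices to [g]. /t/ is a voiceless stop between vowels /a/ and /o/, so it voices to [d]. /p/ is a voiceless stop between vowels /u/ and /o/, so it voices to [b]. /vapekatorauporum/ → vabegadorauborum.
Rule 3 (final e-epenthesis): the form ends in the consonant /m/, so [e] is inserted word-finally. /vabegadorauborum/ → vabegadorauborume.

vabegadorauborume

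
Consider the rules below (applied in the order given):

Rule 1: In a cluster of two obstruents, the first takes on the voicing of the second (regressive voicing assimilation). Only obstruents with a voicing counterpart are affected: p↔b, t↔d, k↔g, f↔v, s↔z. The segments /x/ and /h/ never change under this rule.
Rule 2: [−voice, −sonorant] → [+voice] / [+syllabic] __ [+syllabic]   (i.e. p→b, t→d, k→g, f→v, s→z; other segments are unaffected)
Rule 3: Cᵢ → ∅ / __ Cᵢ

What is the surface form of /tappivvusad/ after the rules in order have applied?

tapivuzad

Rule 1 (regressive voicing assimilation): no segment meets the environment; /tappivvusad/ is unchanged.
Rule 2 (intervocalic voicing): /s/ is a voiceless obstruent between vowels /u/ and /a/, so it voices to [z]. /tappivvusad/ → tappivvuzad.
Rule 3 (degemination): /pp/ is a geminate; the first /p/ deletes. /vv/ is a geminate; the first /v/ deletes. /tappivvuzad/ → tapivuzad.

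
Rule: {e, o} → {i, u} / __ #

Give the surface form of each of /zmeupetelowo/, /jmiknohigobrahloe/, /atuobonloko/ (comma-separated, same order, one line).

/zmeupetelowo/: /o/ is a mid vowel in word-final position, so it raises to [u]. → [zmeupetelowu].
/jmiknohigobrahloe/: /e/ is a mid vowel in word-final position, so it raises to [i]. → [jmiknohigobrahloi].
/atuobonloko/: /o/ is a mid vowel in word-final position, so it raises to [u]. → [atuobonloku].

zmeupetelowu, jmiknohigobrahloi, atuobonloku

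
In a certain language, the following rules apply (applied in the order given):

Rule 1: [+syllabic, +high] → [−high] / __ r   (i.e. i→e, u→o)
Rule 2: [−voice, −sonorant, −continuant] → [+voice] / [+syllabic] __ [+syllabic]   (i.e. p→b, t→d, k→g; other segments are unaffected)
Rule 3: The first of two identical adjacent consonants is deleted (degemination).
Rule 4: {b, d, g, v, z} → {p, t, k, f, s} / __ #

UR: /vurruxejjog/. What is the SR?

Rule 1 (pre-rhotic lowering): /u/ is a high vowel immediately before /r/, so it lowers to [o]. /vurruxejjog/ → vorruxejjog.
Rule 2 (intervocalic voicing): no segment meets the environment; /vorruxejjog/ is unchanged.
Rule 3 (degemination): /rr/ is a geminate; the first /r/ deletes. /jj/ is a geminate; the first /j/ deletes. /vorruxejjog/ → voruxejog.
Rule 4 (final devoicing): /g/ is a voiced obstruent in word-final position, so it devoices to [k]. /voruxejog/ → voruxejok.

voruxejok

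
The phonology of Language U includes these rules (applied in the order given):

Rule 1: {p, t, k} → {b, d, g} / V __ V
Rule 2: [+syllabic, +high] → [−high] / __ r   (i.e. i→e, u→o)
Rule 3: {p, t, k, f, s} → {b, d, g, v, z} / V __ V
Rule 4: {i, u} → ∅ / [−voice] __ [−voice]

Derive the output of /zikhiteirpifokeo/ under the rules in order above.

Rule 1 (intervocalic voicing): /t/ is a voiceless stop between vowels /i/ and /e/, so it voices to [d]. /k/ is a voiceless stop between vowels /o/ and /e/, so it voices to [g]. /zikhiteirpifokeo/ → zikhideirpifogeo.
Rule 2 (pre-rhotic lowering): /i/ is a high vowel immediately before /r/, so it lowers to [e]. /zikhideirpifogeo/ → zikhideerpifogeo.
Rule 3 (intervocalic voicing): /f/ is a voiceless obstruent between vowels /i/ and /o/, so it voices to [v]. /zikhideerpifogeo/ → zikhideerpivogeo.
Rule 4 (high vowel syncope): no segment meets the environment; /zikhideerpivogeo/ is unchanged.

zikhideerpivogeo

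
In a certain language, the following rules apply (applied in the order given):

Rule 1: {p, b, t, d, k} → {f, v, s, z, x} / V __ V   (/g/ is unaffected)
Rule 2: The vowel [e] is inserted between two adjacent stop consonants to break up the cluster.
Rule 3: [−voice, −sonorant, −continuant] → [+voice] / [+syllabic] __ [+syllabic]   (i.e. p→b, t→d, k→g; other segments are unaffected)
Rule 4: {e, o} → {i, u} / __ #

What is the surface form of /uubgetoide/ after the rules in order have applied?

uubegesoizi

Rule 1 (intervocalic spirantization): /t/ is a stop between vowels /e/ and /o/, so it spirantizes to the fricative [s]. /d/ is a stop between vowels /i/ and /e/, so it spirantizes to the fricative [z]. /uubgetoide/ → uubgesoize.
Rule 2 (stop-cluster e-epenthesis): /b/ and /g/ form a stop–stop cluster, so [e] is inserted between them. /uubgesoize/ → uubegesoize.
Rule 3 (intervocalic voicing): no segment meets the environment; /uubegesoize/ is unchanged.
Rule 4 (final vowel raising): /e/ is a mid vowel in word-final position, so it raises to [i]. /uubegesoize/ → uubegesoizi.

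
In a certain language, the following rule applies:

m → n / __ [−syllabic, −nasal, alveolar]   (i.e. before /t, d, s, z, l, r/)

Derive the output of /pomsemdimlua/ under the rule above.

ponsendinlua

/m/ precedes the alveolar consonant /s/, so it assimilates in place to [n].
/m/ precedes the alveolar consonant /d/, so it assimilates in place to [n].
/m/ precedes the alveolar consonant /l/, so it assimilates in place to [n].
Surface form: [ponsendinlua].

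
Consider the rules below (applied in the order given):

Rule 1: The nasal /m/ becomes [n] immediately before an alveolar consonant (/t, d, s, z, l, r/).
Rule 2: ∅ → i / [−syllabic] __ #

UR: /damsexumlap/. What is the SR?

dansexunlapi

Rule 1 (nasal place assimilation): /m/ precedes the alveolar consonant /s/, so it assimilates in place to [n]. /m/ precedes the alveolar consonant /l/, so it assimilates in place to [n]. /damsexumlap/ → dansexunlap.
Rule 2 (final i-epenthesis): the form ends in the consonant /p/, so [i] is inserted word-finally. /dansexunlap/ → dansexunlapi.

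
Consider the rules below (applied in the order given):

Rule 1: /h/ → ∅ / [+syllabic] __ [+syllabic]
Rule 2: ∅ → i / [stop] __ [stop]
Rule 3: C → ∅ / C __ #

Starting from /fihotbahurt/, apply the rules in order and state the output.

fiotibaur

Rule 1 (intervocalic h-deletion): /h/ occurs between vowels /i/ and /o/, so it deletes. /h/ occurs between vowels /a/ and /u/, so it deletes. /fihotbahurt/ → fiotbaurt.
Rule 2 (stop-cluster i-epenthesis): /t/ and /b/ form a stop–stop cluster, so [i] is inserted between them. /fiotbaurt/ → fiotibaurt.
Rule 3 (final cluster simplification): /t/ is the second consonant of a word-final cluster /rt/, so it deletes. /fiotibaurt/ → fiotibaur.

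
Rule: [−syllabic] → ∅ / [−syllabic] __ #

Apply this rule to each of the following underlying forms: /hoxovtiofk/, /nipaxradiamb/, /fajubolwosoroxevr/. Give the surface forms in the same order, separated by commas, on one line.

/hoxovtiofk/: /k/ is the second consonant of a word-final cluster /fk/, so it deletes. → [hoxovtiof].
/nipaxradiamb/: /b/ is the second consonant of a word-final cluster /mb/, so it deletes. → [nipaxradiam].
/fajubolwosoroxevr/: /r/ is the second consonant of a word-final cluster /vr/, so it deletes. → [fajubolwosoroxev].

hoxovtiof, nipaxradiam, fajubolwosoroxev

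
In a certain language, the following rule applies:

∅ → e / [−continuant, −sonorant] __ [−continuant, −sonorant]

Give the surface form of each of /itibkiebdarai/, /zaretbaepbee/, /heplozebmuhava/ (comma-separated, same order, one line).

/itibkiebdarai/: /b/ and /k/ form a stop–stop cluster, so [e] is inserted between them. /b/ and /d/ form a stop–stop cluster, so [e] is inserted between them. → [itibekiebedarai].
/zaretbaepbee/: /t/ and /b/ form a stop–stop cluster, so [e] is inserted between them. /p/ and /b/ form a stop–stop cluster, so [e] is inserted between them. → [zaretebaepebee].
/heplozebmuhava/: the rule's environment is not met; surfaces unchanged as [heplozebmuhava].

itibekiebedarai, zaretebaepebee, heplozebmuhava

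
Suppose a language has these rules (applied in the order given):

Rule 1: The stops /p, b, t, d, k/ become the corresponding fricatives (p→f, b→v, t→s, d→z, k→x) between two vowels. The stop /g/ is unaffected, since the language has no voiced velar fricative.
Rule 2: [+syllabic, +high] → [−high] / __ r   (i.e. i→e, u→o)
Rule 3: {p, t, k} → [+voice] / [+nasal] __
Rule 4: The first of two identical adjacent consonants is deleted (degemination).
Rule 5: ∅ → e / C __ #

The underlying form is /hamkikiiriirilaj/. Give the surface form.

Rule 1 (intervocalic spirantization): /k/ is a stop between vowels /i/ and /i/, so it spirantizes to the fricative [x]. /hamkikiiriirilaj/ → hamkixiiriirilaj.
Rule 2 (pre-rhotic lowering): /i/ is a high vowel immediately before /r/, so it lowers to [e]. /i/ is a high vowel immediately before /r/, so it lowers to [e]. /hamkixiiriirilaj/ → hamkixierierilaj.
Rule 3 (post-nasal voicing): /k/ is a voiceless stop immediately after the nasal /m/, so it voices to [g]. /hamkixierierilaj/ → hamgixierierilaj.
Rule 4 (degemination): no segment meets the environment; /hamgixierierilaj/ is unchanged.
Rule 5 (final e-epenthesis): the form ends in the consonant /j/, so [e] is inserted word-finally. /hamgixierierilaj/ → hamgixierierilaje.

hamgixierierilaje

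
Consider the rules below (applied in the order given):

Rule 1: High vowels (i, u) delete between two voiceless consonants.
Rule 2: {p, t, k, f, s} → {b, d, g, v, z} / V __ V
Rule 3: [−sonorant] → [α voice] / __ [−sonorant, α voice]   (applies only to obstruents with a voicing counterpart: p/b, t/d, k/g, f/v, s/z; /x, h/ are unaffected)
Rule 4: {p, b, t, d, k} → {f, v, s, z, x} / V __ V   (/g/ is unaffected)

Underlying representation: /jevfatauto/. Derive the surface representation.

jeffazauzo

Rule 1 (high vowel syncope): no segment meets the environment; /jevfatauto/ is unchanged.
Rule 2 (intervocalic voicing): /t/ is a voiceless obstruent between vowels /a/ and /a/, so it voices to [d]. /t/ is a voiceless obstruent between vowels /u/ and /o/, so it voices to [d]. /jevfatauto/ → jevfadaudo.
Rule 3 (regressive voicing assimilation): /v/ precedes the voiceless obstruent /f/, so it devoices to [f] by assimilation. /jevfadaudo/ → jeffadaudo.
Rule 4 (intervocalic spirantization): /d/ is a stop between vowels /a/ and /a/, so it spirantizes to the fricative [z]. /d/ is a stop between vowels /u/ and /o/, so it spirantizes to the fricative [z]. /jeffadaudo/ → jeffazauzo.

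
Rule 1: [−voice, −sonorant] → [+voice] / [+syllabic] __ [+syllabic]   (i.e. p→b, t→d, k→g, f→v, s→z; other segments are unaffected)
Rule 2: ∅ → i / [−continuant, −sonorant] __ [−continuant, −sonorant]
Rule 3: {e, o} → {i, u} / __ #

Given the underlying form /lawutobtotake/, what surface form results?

Rule 1 (intervocalic voicing): /t/ is a voiceless obstruent between vowels /u/ and /o/, so it voices to [d]. /t/ is a voiceless obstruent between vowels /o/ and /a/, so it voices to [d]. /k/ is a voiceless obstruent between vowels /a/ and /e/, so it voices to [g]. /lawutobtotake/ → lawudobtodage.
Rule 2 (stop-cluster i-epenthesis): /b/ and /t/ form a stop–stop cluster, so [i] is inserted between them. /lawudobtodage/ → lawudobitodage.
Rule 3 (final vowel raising): /e/ is a mid vowel in word-final position, so it raises to [i]. /lawudobitodage/ → lawudobitodagi.

lawudobitodagi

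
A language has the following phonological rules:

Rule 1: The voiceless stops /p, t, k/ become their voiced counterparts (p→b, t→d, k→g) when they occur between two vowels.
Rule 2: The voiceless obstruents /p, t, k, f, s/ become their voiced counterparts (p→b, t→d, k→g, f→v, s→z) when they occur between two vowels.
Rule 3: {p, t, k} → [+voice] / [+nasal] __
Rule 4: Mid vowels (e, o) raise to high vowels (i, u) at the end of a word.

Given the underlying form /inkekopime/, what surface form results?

Rule 1 (intervocalic voicing): /k/ is a voiceless stop between vowels /e/ and /o/, so it voices to [g]. /p/ is a voiceless stop between vowels /o/ and /i/, so it voices to [b]. /inkekopime/ → inkegobime.
Rule 2 (intervocalic voicing): no segment meets the environment; /inkegobime/ is unchanged.
Rule 3 (post-nasal voicing): /k/ is a voiceless stop immediately after the nasal /n/, so it voices to [g]. /inkegobime/ → ingegobime.
Rule 4 (final vowel raising): /e/ is a mid vowel in word-final position, so it raises to [i]. /ingegobime/ → ingegobimi.

ingegobimi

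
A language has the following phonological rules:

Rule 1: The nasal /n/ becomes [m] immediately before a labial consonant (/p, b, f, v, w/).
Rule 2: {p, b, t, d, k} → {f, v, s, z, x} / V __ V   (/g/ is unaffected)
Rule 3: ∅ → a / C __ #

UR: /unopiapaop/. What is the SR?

Rule 1 (nasal place assimilation): no segment meets the environment; /unopiapaop/ is unchanged.
Rule 2 (intervocalic spirantization): /p/ is a stop between vowels /o/ and /i/, so it spirantizes to the fricative [f]. /p/ is a stop between vowels /a/ and /a/, so it spirantizes to the fricative [f]. /unopiapaop/ → unofiafaop.
Rule 3 (final a-epenthesis): the form ends in the consonant /p/, so [a] is inserted word-finally. /unofiafaop/ → unofiafaopa.

unofiafaopa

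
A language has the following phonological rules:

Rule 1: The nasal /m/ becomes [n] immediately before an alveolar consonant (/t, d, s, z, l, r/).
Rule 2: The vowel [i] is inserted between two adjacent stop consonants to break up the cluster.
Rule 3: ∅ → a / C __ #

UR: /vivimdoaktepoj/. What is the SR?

Rule 1 (nasal place assimilation): /m/ precedes the alveolar consonant /d/, so it assimilates in place to [n]. /vivimdoaktepoj/ → vivindoaktepoj.
Rule 2 (stop-cluster i-epenthesis): /k/ and /t/ form a stop–stop cluster, so [i] is inserted between them. /vivindoaktepoj/ → vivindoakitepoj.
Rule 3 (final a-epenthesis): the form ends in the consonant /j/, so [a] is inserted word-finally. /vivindoakitepoj/ → vivindoakitepoja.

vivindoakitepoja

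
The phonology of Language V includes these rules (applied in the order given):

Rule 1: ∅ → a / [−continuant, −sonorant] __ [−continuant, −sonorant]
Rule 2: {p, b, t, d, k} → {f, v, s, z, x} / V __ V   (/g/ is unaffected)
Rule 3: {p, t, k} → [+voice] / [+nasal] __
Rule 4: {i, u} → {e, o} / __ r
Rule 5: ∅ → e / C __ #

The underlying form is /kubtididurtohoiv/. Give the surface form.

kuvasizizortohoive

Rule 1 (stop-cluster a-epenthesis): /b/ and /t/ form a stop–stop cluster, so [a] is inserted between them. /kubtididurtohoiv/ → kubatididurtohoiv.
Rule 2 (intervocalic spirantization): /b/ is a stop between vowels /u/ and /a/, so it spirantizes to the fricative [v]. /t/ is a stop between vowels /a/ and /i/, so it spirantizes to the fricative [s]. /d/ is a stop between vowels /i/ and /i/, so it spirantizes to the fricative [z]. /d/ is a stop between vowels /i/ and /u/, so it spirantizes to the fricative [z]. /kubatididurtohoiv/ → kuvasizizurtohoiv.
Rule 3 (post-nasal voicing): no segment meets the environment; /kuvasizizurtohoiv/ is unchanged.
Rule 4 (pre-rhotic lowering): /u/ is a high vowel immediately before /r/, so it lowers to [o]. /kuvasizizurtohoiv/ → kuvasizizortohoiv.
Rule 5 (final e-epenthesis): the form ends in the consonant /v/, so [e] is inserted word-finally. /kuvasizizortohoiv/ → kuvasizizortohoive.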